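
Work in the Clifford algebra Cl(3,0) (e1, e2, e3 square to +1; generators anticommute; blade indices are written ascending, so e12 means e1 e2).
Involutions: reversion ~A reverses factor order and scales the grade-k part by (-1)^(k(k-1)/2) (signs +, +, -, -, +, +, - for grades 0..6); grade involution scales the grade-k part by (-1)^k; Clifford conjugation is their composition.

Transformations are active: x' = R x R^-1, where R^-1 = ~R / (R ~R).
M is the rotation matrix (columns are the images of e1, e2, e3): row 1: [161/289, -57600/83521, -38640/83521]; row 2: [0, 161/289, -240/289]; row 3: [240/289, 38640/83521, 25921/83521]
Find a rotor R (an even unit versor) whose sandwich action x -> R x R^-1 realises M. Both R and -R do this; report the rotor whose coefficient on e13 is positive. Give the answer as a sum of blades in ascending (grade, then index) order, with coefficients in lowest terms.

Method: write R = a + b12*e12 + b13*e13 + b23*e23 with a^2 + b12^2 + b13^2 + b23^2 = 1 (so R^-1 = ~R). Expanding the columns R e_j ~R gives tr M = 4a^2 - 1 and, from the antisymmetric part, M21 - M12 = -4a*b12, M13 - M31 = 4a*b13, M32 - M23 = -4a*b23.
Here tr M = 118979/83521, so a^2 = (1 + tr M)/4 = 50625/83521 and a = ±225/289. Taking a = 225/289: M21 - M12 = 57600/83521, M13 - M31 = -108000/83521, M32 - M23 = 108000/83521, giving b12 = -64/289, b13 = -120/289, b23 = -120/289, i.e. R = 225/289 - 64/289*e12 - 120/289*e13 - 120/289*e23.
Its e13 coefficient is negative, so report the other preimage -R.
Answer: -225/289 + 64/289*e12 + 120/289*e13 + 120/289*e23. Uniqueness: Spin(3) -> SO(3) maps R and -R to the same rotation of trace 118979/83521; fixing the sign of the e13 coefficient removes the ambiguity.


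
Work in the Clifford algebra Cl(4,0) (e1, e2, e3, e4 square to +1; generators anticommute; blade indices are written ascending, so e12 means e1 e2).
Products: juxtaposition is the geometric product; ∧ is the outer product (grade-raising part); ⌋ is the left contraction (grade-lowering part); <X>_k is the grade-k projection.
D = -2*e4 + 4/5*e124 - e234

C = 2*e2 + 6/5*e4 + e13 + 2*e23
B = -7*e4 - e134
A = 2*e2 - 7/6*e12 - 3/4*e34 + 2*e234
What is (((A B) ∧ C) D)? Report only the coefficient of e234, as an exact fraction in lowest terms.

step 1: -3/4*e1 + 21/4*e3 - 2*e12 - 14*e23 - 14*e24 + 49/6*e124 - 7/6*e234 + 2*e1234
step 2: -3/2*e12 - 9/10*e14 - 21/2*e23 + 63/10*e34 - 3/2*e123 - 12/5*e124 - 84/5*e234 + 14*e1234
step 3: -372/25 + 79/5*e1 + 279/50*e2 - 119/5*e3 - 93/10*e4 + 24/5*e12 + 396/25*e13 - 3/2*e14 + 168/5*e23 + 6/5*e34 - 1103/50*e123 + 3*e124 + 99/10*e134 + 21*e234 + 3*e1234
Answer: 21


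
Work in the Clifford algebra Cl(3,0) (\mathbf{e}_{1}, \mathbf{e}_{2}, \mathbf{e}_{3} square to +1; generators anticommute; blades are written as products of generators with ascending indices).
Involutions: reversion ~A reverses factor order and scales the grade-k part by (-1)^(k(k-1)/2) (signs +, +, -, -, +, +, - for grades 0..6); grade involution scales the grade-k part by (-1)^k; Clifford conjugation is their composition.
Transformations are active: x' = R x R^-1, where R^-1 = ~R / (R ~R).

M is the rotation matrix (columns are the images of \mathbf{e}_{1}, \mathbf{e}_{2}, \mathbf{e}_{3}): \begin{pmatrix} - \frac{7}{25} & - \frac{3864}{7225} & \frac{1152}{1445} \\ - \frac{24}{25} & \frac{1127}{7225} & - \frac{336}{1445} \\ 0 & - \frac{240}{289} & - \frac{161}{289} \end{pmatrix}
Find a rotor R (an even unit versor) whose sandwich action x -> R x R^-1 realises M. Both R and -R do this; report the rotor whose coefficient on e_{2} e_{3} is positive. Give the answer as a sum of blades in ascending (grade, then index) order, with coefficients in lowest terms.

Method: write R = a + b12*e_{1} e_{2} + b13*e_{1} e_{3} + b23*e_{2} e_{3} with a^2 + b12^2 + b13^2 + b23^2 = 1 (so R^-1 = ~R). Expanding the columns R e_j ~R gives tr M = 4a^2 - 1 and, from the antisymmetric part, M21 - M12 = -4a*b12, M13 - M31 = 4a*b13, M32 - M23 = -4a*b23.
Here tr M = -\frac{4921}{7225}, so a^2 = (1 + tr M)/4 = \frac{576}{7225} and a = ±\frac{24}{85}. Taking a = \frac{24}{85}: M21 - M12 = -\frac{3072}{7225}, M13 - M31 = \frac{1152}{1445}, M32 - M23 = -\frac{864}{1445}, giving b12 = \frac{32}{85}, b13 = \frac{12}{17}, b23 = \frac{9}{17}, i.e. R = \frac{24}{85} + \frac{32}{85} e_{1} e_{2} + \frac{12}{17} e_{1} e_{3} + \frac{9}{17} e_{2} e_{3}.
Its e_{2} e_{3} coefficient is already positive.
Answer: \frac{24}{85} + \frac{32}{85} e_{1} e_{2} + \frac{12}{17} e_{1} e_{3} + \frac{9}{17} e_{2} e_{3}. Recall the cover is two-to-one: with M of trace -\frac{4921}{7225}, both preimages act alike, and the stated e_{2} e_{3} sign chooses the sheet.


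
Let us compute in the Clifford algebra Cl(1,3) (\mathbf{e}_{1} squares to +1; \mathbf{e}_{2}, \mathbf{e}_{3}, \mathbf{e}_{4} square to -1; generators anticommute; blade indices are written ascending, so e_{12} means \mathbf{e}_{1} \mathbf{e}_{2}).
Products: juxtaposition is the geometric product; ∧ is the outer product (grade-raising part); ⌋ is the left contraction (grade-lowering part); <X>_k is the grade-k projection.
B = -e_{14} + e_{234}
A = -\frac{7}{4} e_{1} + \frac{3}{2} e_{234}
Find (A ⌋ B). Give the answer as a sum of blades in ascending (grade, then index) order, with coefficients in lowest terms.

step 1: \frac{3}{2} + \frac{7}{4} e_{4}
Answer: \frac{3}{2} + \frac{7}{4} e_{4}


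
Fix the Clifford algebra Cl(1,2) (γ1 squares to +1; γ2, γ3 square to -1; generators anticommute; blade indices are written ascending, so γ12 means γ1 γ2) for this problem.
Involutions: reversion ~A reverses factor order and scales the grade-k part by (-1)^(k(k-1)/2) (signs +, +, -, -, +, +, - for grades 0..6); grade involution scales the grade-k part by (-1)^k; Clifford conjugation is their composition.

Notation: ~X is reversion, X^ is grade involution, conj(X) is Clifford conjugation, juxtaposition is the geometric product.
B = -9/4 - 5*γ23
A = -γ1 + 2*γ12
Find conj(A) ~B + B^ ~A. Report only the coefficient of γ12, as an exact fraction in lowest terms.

first term: -9/4*γ1 + 9/2*γ12 + 10*γ13 + 5*γ123
second term: 9/4*γ1 + 9/2*γ12 + 10*γ13 + 5*γ123
Answer: 9


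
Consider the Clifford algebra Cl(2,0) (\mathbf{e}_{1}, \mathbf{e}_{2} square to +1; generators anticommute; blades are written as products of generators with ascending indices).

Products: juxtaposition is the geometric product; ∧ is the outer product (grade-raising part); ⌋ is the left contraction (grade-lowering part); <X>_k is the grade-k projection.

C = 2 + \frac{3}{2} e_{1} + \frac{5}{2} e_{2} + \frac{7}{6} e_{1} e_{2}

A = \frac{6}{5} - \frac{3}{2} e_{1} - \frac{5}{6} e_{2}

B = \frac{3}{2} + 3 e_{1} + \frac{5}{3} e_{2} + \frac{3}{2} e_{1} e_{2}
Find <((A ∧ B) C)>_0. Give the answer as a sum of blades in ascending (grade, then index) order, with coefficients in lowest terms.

step 1: \frac{9}{5} + \frac{27}{20} e_{1} + \frac{3}{4} e_{2} + \frac{9}{5} e_{1} e_{2}
step 2: \frac{27}{5} + \frac{361}{40} e_{1} + \frac{39}{8} e_{2} + \frac{159}{20} e_{1} e_{2}
step 3: \frac{27}{5}
Answer: \frac{27}{5}


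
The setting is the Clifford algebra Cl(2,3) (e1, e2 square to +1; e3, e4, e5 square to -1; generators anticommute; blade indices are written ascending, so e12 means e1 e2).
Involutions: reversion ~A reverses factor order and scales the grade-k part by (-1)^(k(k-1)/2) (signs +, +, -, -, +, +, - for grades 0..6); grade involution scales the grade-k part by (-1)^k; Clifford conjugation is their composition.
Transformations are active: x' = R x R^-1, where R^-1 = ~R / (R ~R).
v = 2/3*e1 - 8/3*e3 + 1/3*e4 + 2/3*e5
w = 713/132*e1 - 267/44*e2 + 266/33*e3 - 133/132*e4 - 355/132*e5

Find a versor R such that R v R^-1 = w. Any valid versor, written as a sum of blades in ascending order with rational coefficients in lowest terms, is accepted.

R = v + w = 267/44*e1 - 267/44*e2 + 178/33*e3 - 89/132*e4 - 89/44*e5 works: the equal norms (-65/9) guarantee its sandwich swaps v into w.
Answer: 267/44*e1 - 267/44*e2 + 178/33*e3 - 89/132*e4 - 89/44*e5


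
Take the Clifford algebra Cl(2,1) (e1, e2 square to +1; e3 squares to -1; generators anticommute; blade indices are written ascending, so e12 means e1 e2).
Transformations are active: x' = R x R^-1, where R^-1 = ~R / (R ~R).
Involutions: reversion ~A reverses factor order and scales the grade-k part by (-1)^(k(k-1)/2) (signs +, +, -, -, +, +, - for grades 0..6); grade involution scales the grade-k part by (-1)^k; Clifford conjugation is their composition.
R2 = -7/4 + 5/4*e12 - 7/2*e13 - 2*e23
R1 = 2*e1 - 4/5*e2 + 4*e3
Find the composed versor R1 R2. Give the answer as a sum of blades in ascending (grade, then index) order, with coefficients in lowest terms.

Distribute over the terms of R1 (each basis-blade product reordered to ascending indices, repeated generators contracted through their squares):
(2*e1) R2 = -7/2*e1 + 5/2*e2 - 7*e3 - 4*e123
(-4/5*e2) R2 = e1 + 7/5*e2 + 8/5*e3 - 14/5*e123
(4*e3) R2 = -14*e1 - 8*e2 - 7*e3 + 5*e123
Summing the partial products and collecting blades:
Answer: -33/2*e1 - 41/10*e2 - 62/5*e3 - 9/5*e123


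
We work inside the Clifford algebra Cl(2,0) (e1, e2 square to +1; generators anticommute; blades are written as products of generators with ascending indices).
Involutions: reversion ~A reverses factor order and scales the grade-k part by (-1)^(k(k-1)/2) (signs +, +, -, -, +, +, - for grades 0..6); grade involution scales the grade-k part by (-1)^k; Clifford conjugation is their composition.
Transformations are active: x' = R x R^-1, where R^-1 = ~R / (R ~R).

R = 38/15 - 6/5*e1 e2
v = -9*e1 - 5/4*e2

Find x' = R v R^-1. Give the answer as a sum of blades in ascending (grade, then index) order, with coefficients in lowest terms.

~R = 38/15 + 6/5*e1 e2, and R ~R = 1768/225, so R^-1 = ~R / (1768/225).
R v = -213/10*e1 - 419/30*e2
Answer: -4185/884*e1 - 1714/221*e2


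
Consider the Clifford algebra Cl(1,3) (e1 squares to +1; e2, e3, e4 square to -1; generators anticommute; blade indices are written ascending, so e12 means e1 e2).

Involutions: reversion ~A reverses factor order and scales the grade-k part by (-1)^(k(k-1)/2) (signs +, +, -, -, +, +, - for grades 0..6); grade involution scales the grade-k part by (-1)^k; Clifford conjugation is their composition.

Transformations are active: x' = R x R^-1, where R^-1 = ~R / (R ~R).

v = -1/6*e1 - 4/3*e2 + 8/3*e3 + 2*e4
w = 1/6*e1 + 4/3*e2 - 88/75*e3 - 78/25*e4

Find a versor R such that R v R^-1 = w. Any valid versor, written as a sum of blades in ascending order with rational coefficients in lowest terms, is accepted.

Here q(v) = q(w) = -463/36; the classical choice R = v + w = 112/75*e3 - 28/25*e4 then realises v -> w under the sandwich.
Answer: 112/75*e3 - 28/25*e4


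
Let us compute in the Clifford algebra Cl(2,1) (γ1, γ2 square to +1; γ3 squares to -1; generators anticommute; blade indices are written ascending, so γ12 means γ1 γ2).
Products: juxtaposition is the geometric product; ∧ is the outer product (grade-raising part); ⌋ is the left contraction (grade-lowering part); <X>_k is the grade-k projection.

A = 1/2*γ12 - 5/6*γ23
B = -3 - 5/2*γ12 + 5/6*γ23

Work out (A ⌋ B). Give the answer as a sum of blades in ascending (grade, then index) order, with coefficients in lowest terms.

step 1: 5/9
Answer: 5/9


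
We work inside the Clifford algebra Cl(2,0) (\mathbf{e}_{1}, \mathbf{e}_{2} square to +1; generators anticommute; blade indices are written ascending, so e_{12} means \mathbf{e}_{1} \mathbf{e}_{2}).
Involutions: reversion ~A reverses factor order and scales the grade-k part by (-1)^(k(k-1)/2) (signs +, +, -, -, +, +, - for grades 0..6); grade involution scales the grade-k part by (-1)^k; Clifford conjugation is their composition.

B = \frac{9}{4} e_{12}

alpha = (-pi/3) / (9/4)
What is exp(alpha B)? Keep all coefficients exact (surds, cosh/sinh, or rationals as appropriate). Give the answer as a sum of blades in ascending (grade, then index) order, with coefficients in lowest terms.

B^2 = (\frac{9}{4})^2*(e_{12})^2 = \frac{81}{16}*(-1) = -\frac{81}{16} (a basis 2-blade squares to minus the product of its generators' squares).
B^2 = -\frac{81}{16} — the series telescopes trigonometrically here: l = \frac{9}{4}, alpha*l = - \frac{\pi}{3}, so exp(alpha B) = cos(- \frac{\pi}{3}) + (sin(- \frac{\pi}{3})/(\frac{9}{4}))*B = \frac{1}{2} + (- \frac{2 \sqrt{3}}{9})*B.
Answer: \frac{1}{2} - \frac{\sqrt{3}}{2} e_{12}


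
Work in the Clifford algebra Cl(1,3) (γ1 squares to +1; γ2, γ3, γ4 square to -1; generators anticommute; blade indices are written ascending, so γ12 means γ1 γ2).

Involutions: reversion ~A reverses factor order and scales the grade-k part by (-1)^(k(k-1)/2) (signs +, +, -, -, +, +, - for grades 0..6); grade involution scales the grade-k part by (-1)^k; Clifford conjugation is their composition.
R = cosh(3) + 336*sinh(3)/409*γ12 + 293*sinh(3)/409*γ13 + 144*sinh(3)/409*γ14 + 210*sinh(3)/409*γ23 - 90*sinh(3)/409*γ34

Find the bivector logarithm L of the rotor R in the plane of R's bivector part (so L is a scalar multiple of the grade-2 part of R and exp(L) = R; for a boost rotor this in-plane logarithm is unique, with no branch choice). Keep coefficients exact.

The scalar part of R is cosh(3), so cosh pins the rapidity up to sign — the sign comes from the bivector part; dividing that part by sinh of the rapidity yields the plane, and the in-plane L = rapidity * plane is unique because the two sign choices cancel.
Concretely: cosh(rapidity) = cosh(3) gives rapidity = ±3, and since rapidity/sinh(rapidity) is even the sign is immaterial: L = (rapidity/sinh(rapidity)) * <R>_2 = (3/sinh(3)) * <R>_2.
Answer: 1008/409*γ12 + 879/409*γ13 + 432/409*γ14 + 630/409*γ23 - 270/409*γ34


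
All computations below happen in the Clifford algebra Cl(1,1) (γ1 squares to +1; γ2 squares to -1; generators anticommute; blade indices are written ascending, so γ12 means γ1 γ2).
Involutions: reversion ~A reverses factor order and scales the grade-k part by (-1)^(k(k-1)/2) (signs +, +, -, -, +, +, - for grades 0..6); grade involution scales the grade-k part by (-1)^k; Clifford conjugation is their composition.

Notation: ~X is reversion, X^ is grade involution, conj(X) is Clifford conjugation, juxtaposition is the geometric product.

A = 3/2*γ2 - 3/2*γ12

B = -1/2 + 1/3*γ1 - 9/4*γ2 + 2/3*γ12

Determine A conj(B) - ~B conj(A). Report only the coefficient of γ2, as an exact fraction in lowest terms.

first term: -19/8 + 19/8*γ1 - 5/4*γ2 + 5/4*γ12
second term: -35/8 - 35/8*γ1 + 5/4*γ2 - 5/4*γ12
Answer: -5/2


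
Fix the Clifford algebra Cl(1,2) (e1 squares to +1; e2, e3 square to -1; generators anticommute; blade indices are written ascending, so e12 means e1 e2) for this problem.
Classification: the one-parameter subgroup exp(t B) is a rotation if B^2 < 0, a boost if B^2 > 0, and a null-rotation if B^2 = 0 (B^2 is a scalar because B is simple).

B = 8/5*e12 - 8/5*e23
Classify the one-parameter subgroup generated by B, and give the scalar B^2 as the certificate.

B^2 term by term: the squares give (8/5)^2*(e12)^2 + (-8/5)^2*(e23)^2 = 64/25*(+1) + 64/25*(-1) = 0 (each basis 2-blade squares to minus the product of its generators' squares); cross terms between blades sharing an index anticommute and cancel. So B^2 = 0.
Answer: null-rotation, certificate B^2 = 0. One invariant decides it: the square 0 survives every conjugation, and its sign is exactly the classification.


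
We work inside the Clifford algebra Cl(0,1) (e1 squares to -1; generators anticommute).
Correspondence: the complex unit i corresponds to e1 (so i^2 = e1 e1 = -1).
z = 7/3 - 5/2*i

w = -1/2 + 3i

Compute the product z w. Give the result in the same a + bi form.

In blades: z = 7/3 - 5/2*e1, w = -1/2 + 3*e1.
Distribute z over w term by term (generator squares from the signature, products reordered to ascending indices): (7/3)*w = -7/6 + 7*e1; (-5/2*e1)*w = 15/2 + 5/4*e1.
Sum: 19/3 + 33/4*e1; translating back through the correspondence:
Answer: 19/3 + 33/4*i


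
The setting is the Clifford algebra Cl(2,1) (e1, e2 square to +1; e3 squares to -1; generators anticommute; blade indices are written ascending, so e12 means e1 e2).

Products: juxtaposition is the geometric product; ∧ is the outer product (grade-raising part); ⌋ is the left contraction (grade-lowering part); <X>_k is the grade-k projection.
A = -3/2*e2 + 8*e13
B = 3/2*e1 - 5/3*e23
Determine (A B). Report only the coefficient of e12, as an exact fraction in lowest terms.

step 1: -19/2*e3 - 133/12*e12
Answer: -133/12


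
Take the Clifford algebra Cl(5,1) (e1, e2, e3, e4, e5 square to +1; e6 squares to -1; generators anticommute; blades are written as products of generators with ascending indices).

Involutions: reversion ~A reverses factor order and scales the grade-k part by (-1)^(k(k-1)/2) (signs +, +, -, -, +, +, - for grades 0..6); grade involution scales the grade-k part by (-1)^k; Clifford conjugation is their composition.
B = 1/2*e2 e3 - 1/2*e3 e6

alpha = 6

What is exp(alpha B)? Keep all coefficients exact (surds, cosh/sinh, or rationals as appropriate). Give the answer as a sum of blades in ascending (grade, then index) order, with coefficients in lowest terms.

B^2 term by term: the squares give (1/2)^2*(e2 e3)^2 + (-1/2)^2*(e3 e6)^2 = 1/4*(-1) + 1/4*(+1) = 0 (each basis 2-blade squares to minus the product of its generators' squares); cross terms between blades sharing an index anticommute and cancel. So B^2 = 0.
B^2 = 0, hence only two terms survive: exp(alpha B) = 1 + alpha B (parabolic case).
Answer: 1 + 3*e2 e3 - 3*e3 e6


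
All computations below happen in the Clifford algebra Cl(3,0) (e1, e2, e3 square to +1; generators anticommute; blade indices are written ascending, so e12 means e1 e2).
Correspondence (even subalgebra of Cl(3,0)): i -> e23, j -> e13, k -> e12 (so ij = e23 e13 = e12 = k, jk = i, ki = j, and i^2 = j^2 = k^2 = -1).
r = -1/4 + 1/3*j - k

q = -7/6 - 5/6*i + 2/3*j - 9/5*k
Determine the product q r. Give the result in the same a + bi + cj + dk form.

In blades: q = -7/6 - 9/5*e12 + 2/3*e13 - 5/6*e23, r = -1/4 - e12 + 1/3*e13.
Distribute q over r term by term (generator squares from the signature, products reordered to ascending indices): (-7/6)*r = 7/24 + 7/6*e12 - 7/18*e13; (-9/5*e12)*r = -9/5 + 9/20*e12 + 3/5*e23; (2/3*e13)*r = -2/9 - 1/6*e13 - 2/3*e23; (-5/6*e23)*r = -5/18*e12 - 5/6*e13 + 5/24*e23.
Sum: -623/360 + 241/180*e12 - 25/18*e13 + 17/120*e23; translating back through the correspondence:
Answer: -623/360 + 17/120*i - 25/18*j + 241/180*k


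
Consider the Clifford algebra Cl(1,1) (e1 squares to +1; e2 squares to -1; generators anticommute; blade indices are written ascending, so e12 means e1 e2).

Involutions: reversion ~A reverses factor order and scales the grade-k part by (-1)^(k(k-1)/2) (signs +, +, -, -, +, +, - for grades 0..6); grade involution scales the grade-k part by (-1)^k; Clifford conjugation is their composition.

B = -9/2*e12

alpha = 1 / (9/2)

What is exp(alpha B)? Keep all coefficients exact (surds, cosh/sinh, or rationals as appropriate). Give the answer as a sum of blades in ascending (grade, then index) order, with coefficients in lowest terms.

B^2 = (-9/2)^2*(e12)^2 = 81/4*(+1) = 81/4 (a basis 2-blade squares to minus the product of its generators' squares).
B^2 = 81/4 — B^2 > 0, so the exponential closes hyperbolically: l = 9/2, alpha*l = 1, so exp(alpha B) = cosh(1) + (sinh(1)/(9/2))*B = cosh(1) + (2*sinh(1)/9)*B.
Answer: cosh(1) - sinh(1)*e12


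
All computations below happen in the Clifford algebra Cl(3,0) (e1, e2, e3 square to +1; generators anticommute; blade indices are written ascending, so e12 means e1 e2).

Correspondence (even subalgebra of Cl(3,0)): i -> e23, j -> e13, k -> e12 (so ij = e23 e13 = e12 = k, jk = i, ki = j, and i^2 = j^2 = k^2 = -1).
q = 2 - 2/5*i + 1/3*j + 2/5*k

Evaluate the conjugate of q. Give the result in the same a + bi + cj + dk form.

In blades: q = 2 + 2/5*e12 + 1/3*e13 - 2/5*e23.
Quaternion conjugation is reversion on the even subalgebra: the scalar is fixed and every grade-2 blade flips sign, giving 2 - 2/5*e12 - 1/3*e13 + 2/5*e23; translating back:
Answer: 2 + 2/5*i - 1/3*j - 2/5*k


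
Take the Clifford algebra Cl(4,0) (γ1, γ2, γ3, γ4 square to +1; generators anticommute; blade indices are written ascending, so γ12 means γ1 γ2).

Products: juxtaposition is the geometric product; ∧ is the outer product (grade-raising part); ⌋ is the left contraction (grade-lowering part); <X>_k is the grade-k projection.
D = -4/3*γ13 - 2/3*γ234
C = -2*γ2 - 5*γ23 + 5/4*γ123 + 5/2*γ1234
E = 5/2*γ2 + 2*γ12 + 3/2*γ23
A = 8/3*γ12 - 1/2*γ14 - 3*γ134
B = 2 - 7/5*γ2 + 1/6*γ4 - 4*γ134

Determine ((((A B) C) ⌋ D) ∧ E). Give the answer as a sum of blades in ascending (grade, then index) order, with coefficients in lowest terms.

step 1: -12 - 229/60*γ1 + 2*γ3 + 16/3*γ12 - 1/2*γ13 - γ14 - 23/90*γ124 - 6*γ134 + 32/3*γ234 + 21/5*γ1234
step 2: 21/2 + 16*γ1 + 387/8*γ2 - 263/36*γ3 + 703/12*γ4 + 229/30*γ12 - 80/3*γ13 + 1522/45*γ14 + 2963/48*γ23 + 25/4*γ24 - 2519/72*γ34 + 37/12*γ123 - 27*γ124 - 641/90*γ134 - 199/24*γ234 - 13*γ1234
step 3: -493/12 - 263/27*γ1 - 2519/108*γ2 - 51/2*γ3 + 2963/72*γ4 - 14*γ13 - 703/18*γ23 - 263/54*γ24 - 129/4*γ34 - 7*γ234
step 4: -2465/24*γ2 - 2876/27*γ12 + 17/8*γ23 - 14815/144*γ24 - 551/18*γ123 + 2963/36*γ124 - 907/48*γ234 - 129/2*γ1234
Answer: -2465/24*γ2 - 2876/27*γ12 + 17/8*γ23 - 14815/144*γ24 - 551/18*γ123 + 2963/36*γ124 - 907/48*γ234 - 129/2*γ1234


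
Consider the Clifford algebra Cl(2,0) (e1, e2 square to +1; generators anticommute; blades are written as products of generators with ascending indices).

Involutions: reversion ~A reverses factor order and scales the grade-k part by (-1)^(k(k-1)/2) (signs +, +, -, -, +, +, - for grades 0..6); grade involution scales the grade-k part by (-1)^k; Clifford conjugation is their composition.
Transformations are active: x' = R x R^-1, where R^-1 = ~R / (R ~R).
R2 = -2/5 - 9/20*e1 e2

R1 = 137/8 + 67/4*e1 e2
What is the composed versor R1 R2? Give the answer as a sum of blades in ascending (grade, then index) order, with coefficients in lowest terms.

Distribute over the terms of R1 (each basis-blade product reordered to ascending indices, repeated generators contracted through their squares):
(137/8) R2 = -137/20 - 1233/160*e1 e2
(67/4*e1 e2) R2 = 603/80 - 67/10*e1 e2
Summing the partial products and collecting blades:
Answer: 11/16 - 461/32*e1 e2


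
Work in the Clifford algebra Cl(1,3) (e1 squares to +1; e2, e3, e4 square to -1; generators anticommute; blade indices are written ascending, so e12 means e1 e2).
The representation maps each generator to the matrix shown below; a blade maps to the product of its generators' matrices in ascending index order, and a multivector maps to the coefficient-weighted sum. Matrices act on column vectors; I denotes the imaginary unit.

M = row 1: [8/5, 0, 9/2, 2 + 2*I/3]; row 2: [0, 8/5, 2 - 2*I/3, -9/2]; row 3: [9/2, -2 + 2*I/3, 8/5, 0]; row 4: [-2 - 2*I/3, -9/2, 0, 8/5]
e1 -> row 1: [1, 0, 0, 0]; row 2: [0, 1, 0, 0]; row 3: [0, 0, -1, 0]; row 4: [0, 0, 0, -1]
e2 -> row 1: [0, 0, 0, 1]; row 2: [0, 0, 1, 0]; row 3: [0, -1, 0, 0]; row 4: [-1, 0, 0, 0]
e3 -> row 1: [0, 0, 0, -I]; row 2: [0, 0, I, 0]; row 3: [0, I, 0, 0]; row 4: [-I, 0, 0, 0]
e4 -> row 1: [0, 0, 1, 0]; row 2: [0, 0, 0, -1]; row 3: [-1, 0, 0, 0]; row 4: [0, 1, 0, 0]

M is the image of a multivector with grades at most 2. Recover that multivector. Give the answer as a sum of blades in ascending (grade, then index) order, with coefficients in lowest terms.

Method: the blade images are trace-orthogonal — tr(rho(e_A) rho(e_B)^-1) = 4 if A = B and 0 otherwise — and rho(e_A)^-1 = (e_A)^2 * rho(e_A) with (e_A)^2 = +1 or -1, so the coefficient of e_A in the preimage is (e_A)^2 * tr(M rho(e_A))/4.
Nonzero projections over blades of grade <= 2: 1: (1)^2 = +1, tr(M 1) = 32/5, coefficient 8/5; e2: (e2)^2 = -1, tr(M rho(e2)) = -8, coefficient 2; e13: (e13)^2 = +1, tr(M rho(e13)) = -8/3, coefficient -2/3; e14: (e14)^2 = +1, tr(M rho(e14)) = 18, coefficient 9/2. Every other blade of grade <= 2 projects to 0.
Answer: 8/5 + 2*e2 - 2/3*e13 + 9/2*e14


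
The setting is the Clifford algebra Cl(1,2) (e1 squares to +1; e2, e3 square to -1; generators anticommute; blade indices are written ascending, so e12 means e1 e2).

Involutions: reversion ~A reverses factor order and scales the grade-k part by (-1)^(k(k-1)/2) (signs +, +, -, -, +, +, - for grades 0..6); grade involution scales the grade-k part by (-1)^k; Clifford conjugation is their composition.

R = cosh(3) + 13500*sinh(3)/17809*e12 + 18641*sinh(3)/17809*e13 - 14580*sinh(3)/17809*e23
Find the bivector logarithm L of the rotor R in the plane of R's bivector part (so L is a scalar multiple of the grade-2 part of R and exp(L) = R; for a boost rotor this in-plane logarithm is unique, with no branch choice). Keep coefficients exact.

The scalar part of R is cosh(3), so cosh pins the rapidity up to sign — the sign comes from the bivector part; dividing that part by sinh of the rapidity yields the plane, and the in-plane L = rapidity * plane is unique because the two sign choices cancel.
Concretely: cosh(rapidity) = cosh(3) gives rapidity = ±3, and since rapidity/sinh(rapidity) is even the sign is immaterial: L = (rapidity/sinh(rapidity)) * <R>_2 = (3/sinh(3)) * <R>_2.
Answer: 40500/17809*e12 + 55923/17809*e13 - 43740/17809*e23


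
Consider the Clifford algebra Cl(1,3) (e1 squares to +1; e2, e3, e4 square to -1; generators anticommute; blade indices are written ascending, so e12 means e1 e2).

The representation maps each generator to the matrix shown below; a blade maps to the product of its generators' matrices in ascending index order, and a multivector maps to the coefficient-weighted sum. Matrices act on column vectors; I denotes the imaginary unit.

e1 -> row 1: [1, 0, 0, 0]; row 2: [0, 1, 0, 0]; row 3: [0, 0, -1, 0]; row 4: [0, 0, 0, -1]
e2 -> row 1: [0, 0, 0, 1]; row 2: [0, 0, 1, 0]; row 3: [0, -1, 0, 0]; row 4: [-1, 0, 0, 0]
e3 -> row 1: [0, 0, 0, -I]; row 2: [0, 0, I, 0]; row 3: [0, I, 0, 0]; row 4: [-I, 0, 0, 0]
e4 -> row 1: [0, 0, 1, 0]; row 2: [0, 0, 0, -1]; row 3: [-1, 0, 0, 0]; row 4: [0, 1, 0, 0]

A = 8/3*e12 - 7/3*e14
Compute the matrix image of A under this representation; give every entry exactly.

Bivector images (products of the table entries): rho(e12) = rho(e1)rho(e2) = row 1: [0, 0, 0, 1]; row 2: [0, 0, 1, 0]; row 3: [0, 1, 0, 0]; row 4: [1, 0, 0, 0]; rho(e14) = rho(e1)rho(e4) = row 1: [0, 0, 1, 0]; row 2: [0, 0, 0, -1]; row 3: [1, 0, 0, 0]; row 4: [0, -1, 0, 0].
M = (8/3)*rho(e12) + (-7/3)*rho(e14), summed entrywise:
Answer: row 1: [0, 0, -7/3, 8/3]; row 2: [0, 0, 8/3, 7/3]; row 3: [-7/3, 8/3, 0, 0]; row 4: [8/3, 7/3, 0, 0]


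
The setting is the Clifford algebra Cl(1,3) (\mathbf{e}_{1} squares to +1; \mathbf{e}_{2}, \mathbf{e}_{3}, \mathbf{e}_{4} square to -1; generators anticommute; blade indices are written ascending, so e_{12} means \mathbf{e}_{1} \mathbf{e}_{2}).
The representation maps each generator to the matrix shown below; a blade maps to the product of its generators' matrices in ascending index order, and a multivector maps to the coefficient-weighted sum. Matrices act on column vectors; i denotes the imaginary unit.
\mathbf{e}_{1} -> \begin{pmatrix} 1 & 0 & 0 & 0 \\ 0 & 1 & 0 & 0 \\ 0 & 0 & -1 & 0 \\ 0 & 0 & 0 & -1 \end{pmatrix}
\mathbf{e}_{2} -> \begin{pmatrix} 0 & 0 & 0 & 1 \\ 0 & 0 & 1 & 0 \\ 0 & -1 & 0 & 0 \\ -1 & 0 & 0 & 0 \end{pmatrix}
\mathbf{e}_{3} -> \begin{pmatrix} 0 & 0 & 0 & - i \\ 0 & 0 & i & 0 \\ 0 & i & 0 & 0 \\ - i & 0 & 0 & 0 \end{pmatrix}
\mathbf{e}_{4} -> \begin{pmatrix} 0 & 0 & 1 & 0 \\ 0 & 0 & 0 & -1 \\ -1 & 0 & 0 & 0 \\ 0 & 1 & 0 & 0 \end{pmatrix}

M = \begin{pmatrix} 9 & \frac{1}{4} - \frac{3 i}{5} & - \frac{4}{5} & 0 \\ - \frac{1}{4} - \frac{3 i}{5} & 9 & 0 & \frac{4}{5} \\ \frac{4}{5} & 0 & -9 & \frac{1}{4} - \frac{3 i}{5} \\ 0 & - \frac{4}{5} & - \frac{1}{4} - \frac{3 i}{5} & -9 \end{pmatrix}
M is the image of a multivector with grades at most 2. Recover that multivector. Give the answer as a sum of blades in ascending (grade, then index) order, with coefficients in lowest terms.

Method: the blade images are trace-orthogonal — tr(rho(e_A) rho(e_B)^-1) = 4 if A = B and 0 otherwise — and rho(e_A)^-1 = (e_A)^2 * rho(e_A) with (e_A)^2 = +1 or -1, so the coefficient of e_A in the preimage is (e_A)^2 * tr(M rho(e_A))/4.
Nonzero projections over blades of grade <= 2: e_{1}: (e_{1})^2 = +1, tr(M rho(e_{1})) = 36, coefficient 9; e_{4}: (e_{4})^2 = -1, tr(M rho(e_{4})) = \frac{16}{5}, coefficient -\frac{4}{5}; e_{24}: (e_{24})^2 = -1, tr(M rho(e_{24})) = -1, coefficient \frac{1}{4}; e_{34}: (e_{34})^2 = -1, tr(M rho(e_{34})) = - \frac{12}{5}, coefficient \frac{3}{5}. Every other blade of grade <= 2 projects to 0.
Answer: 9 e_{1} - \frac{4}{5} e_{4} + \frac{1}{4} e_{24} + \frac{3}{5} e_{34}


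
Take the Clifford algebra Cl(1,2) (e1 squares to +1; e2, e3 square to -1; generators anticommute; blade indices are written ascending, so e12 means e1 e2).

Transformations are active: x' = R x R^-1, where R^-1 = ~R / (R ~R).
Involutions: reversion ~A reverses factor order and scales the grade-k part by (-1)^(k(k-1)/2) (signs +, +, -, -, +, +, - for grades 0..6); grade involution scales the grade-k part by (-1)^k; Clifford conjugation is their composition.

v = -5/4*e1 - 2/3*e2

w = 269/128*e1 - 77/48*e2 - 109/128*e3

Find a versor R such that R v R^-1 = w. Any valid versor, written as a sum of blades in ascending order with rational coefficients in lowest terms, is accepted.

A norm check does it: q(v) = q(w) = 161/144, hence R = v + w = 109/128*e1 - 109/48*e2 - 109/128*e3 realises the map — parallel part kept, (v - w)/2 negated, v carried to w.
Answer: 109/128*e1 - 109/48*e2 - 109/128*e3


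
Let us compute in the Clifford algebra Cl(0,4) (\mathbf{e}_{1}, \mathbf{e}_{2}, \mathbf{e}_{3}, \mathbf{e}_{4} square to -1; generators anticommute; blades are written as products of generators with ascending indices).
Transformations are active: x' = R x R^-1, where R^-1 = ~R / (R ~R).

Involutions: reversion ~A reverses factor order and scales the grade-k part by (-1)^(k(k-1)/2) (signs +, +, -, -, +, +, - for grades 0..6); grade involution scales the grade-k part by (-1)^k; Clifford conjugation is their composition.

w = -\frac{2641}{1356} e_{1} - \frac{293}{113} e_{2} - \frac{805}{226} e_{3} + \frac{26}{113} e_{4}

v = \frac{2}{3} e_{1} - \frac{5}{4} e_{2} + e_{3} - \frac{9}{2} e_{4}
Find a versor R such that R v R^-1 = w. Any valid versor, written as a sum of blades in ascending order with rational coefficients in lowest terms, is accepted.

Equal squares first: v^2 = w^2 = -\frac{3349}{144}. Then v + w = -\frac{579}{452} e_{1} - \frac{1737}{452} e_{2} - \frac{579}{226} e_{3} - \frac{965}{226} e_{4} is a versor taking v to w, provided it is invertible.
Answer: -\frac{579}{452} e_{1} - \frac{1737}{452} e_{2} - \frac{579}{226} e_{3} - \frac{965}{226} e_{4}


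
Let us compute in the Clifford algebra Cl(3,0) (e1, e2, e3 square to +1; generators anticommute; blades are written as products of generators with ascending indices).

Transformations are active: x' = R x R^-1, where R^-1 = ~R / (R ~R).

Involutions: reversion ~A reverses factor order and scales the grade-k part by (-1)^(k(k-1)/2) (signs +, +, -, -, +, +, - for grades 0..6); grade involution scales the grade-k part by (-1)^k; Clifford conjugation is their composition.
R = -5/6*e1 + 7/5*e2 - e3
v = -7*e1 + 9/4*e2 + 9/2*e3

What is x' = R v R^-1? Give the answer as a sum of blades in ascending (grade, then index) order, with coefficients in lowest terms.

~R = -5/6*e1 + 7/5*e2 - e3, and R ~R = 3289/900, so R^-1 = ~R / (3289/900).
R v = 269/60 + 317/40*e1 e2 - 43/4*e1 e3 + 171/20*e2 e3
Answer: 16298/3289*e1 + 15591/13156*e2 - 45741/6578*e3


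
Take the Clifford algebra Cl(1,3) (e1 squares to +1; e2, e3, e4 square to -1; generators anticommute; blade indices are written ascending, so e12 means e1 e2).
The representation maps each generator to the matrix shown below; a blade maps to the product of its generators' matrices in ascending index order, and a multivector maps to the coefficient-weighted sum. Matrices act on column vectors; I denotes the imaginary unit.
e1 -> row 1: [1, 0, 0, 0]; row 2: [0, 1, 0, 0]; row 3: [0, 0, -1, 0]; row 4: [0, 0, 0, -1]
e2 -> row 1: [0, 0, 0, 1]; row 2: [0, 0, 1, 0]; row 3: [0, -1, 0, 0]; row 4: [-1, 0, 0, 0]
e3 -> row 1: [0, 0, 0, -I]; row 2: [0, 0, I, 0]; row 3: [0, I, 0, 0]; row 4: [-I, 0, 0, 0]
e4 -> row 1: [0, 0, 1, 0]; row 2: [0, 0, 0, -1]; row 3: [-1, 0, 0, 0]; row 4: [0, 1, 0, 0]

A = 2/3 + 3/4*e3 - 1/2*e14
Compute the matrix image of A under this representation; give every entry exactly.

Bivector images (products of the table entries): rho(e14) = rho(e1)rho(e4) = row 1: [0, 0, 1, 0]; row 2: [0, 0, 0, -1]; row 3: [1, 0, 0, 0]; row 4: [0, -1, 0, 0].
M = (2/3)*1 + (3/4)*rho(e3) + (-1/2)*rho(e14), summed entrywise (1 is the identity matrix):
Answer: row 1: [2/3, 0, -1/2, -3*I/4]; row 2: [0, 2/3, 3*I/4, 1/2]; row 3: [-1/2, 3*I/4, 2/3, 0]; row 4: [-3*I/4, 1/2, 0, 2/3]


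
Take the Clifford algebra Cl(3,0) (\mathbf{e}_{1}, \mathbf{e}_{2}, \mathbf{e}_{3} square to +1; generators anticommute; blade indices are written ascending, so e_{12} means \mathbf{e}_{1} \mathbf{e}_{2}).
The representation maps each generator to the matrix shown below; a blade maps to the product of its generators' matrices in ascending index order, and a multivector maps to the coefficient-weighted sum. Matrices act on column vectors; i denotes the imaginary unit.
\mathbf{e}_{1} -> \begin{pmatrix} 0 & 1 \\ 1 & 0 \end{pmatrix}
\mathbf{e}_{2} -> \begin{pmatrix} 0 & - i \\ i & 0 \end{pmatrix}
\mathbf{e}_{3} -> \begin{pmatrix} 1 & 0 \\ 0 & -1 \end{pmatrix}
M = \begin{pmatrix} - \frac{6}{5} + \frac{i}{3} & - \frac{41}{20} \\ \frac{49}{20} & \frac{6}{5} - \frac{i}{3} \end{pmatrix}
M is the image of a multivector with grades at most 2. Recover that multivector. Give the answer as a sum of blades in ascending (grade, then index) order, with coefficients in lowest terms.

Method: 1, rho(e_{1}), rho(e_{2}), rho(e_{3}) form a trace-orthogonal basis of the 2x2 complex matrices (tr(X Y) = 2 if X = Y, else 0), so M = m0*1 + m1*rho(e_{1}) + m2*rho(e_{2}) + m3*rho(e_{3}) with m0 = tr(M)/2 = 0, m1 = tr(M rho(e_{1}))/2 = \frac{1}{5}, m2 = tr(M rho(e_{2}))/2 = - \frac{9 i}{4}, m3 = tr(M rho(e_{3}))/2 = - \frac{6}{5} + \frac{i}{3}.
Multiplying table entries, the bivector images are rho(e_{12}) = i*rho(e_{3}), rho(e_{13}) = -i*rho(e_{2}), rho(e_{23}) = i*rho(e_{1}); with real blade coefficients the real parts of m0..m3 are the coefficients of 1, e_{1}, e_{2}, e_{3} and the imaginary parts give the bivectors (e_{23}: Im m1, e_{13}: -Im m2, e_{12}: Im m3).
Answer: \frac{1}{5} e_{1} - \frac{6}{5} e_{3} + \frac{1}{3} e_{12} + \frac{9}{4} e_{13}


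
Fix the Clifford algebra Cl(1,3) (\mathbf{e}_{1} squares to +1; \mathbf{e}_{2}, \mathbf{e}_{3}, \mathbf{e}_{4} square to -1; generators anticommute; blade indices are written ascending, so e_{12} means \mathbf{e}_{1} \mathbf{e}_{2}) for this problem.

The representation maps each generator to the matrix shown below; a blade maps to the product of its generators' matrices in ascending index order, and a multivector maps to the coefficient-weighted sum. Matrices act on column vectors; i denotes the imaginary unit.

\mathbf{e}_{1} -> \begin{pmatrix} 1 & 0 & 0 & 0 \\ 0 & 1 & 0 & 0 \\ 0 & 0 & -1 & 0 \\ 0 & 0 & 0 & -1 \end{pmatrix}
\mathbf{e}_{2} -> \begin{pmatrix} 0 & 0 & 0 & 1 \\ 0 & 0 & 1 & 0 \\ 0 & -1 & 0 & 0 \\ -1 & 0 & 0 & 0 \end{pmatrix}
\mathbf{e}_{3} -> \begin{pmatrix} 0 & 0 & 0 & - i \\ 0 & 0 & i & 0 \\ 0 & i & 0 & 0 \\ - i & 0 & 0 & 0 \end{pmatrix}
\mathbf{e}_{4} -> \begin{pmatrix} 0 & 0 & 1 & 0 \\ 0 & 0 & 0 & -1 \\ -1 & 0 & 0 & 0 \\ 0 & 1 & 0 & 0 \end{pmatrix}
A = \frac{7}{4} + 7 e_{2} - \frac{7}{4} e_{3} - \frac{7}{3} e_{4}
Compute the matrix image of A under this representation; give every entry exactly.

M = (\frac{7}{4})*1 + (7)*rho(e_{2}) + (-\frac{7}{4})*rho(e_{3}) + (-\frac{7}{3})*rho(e_{4}), summed entrywise (1 is the identity matrix):
Answer: \begin{pmatrix} \frac{7}{4} & 0 & - \frac{7}{3} & 7 + \frac{7 i}{4} \\ 0 & \frac{7}{4} & 7 - \frac{7 i}{4} & \frac{7}{3} \\ \frac{7}{3} & -7 - \frac{7 i}{4} & \frac{7}{4} & 0 \\ -7 + \frac{7 i}{4} & - \frac{7}{3} & 0 & \frac{7}{4} \end{pmatrix}


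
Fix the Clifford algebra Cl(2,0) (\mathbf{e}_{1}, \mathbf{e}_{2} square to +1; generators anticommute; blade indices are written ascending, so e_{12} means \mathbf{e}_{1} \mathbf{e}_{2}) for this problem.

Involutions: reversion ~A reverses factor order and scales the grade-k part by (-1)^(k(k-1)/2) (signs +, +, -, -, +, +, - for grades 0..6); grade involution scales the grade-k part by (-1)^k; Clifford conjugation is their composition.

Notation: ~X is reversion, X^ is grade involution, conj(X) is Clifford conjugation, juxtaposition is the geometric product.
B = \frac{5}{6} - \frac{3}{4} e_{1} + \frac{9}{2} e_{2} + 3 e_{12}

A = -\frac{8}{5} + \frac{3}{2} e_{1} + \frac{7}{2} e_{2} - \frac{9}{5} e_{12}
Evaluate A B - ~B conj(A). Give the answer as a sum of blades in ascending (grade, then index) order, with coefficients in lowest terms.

first term: \frac{2243}{120} - \frac{323}{20} e_{1} - \frac{17}{15} e_{2} + \frac{123}{40} e_{12}
second term: -\frac{1267}{120} + \frac{47}{20} e_{1} - \frac{479}{30} e_{2} + \frac{627}{40} e_{12}
Answer: \frac{117}{4} - \frac{37}{2} e_{1} + \frac{89}{6} e_{2} - \frac{63}{5} e_{12}


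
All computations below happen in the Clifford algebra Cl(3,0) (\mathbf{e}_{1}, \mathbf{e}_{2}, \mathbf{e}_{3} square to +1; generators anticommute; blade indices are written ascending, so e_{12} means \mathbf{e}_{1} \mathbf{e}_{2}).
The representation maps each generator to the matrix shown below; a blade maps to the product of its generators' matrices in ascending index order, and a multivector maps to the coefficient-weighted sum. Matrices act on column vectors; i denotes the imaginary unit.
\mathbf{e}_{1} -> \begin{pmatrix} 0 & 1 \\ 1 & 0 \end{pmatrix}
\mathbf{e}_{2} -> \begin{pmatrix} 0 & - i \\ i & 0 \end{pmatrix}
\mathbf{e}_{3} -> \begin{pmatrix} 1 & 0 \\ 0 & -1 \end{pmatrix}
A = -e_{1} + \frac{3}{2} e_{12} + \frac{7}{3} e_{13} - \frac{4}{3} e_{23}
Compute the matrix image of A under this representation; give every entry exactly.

Bivector images (products of the table entries): rho(e_{12}) = rho(\mathbf{e}_{1})rho(\mathbf{e}_{2}) = \begin{pmatrix} i & 0 \\ 0 & - i \end{pmatrix}; rho(e_{13}) = rho(\mathbf{e}_{1})rho(\mathbf{e}_{3}) = \begin{pmatrix} 0 & -1 \\ 1 & 0 \end{pmatrix}; rho(e_{23}) = rho(\mathbf{e}_{2})rho(\mathbf{e}_{3}) = \begin{pmatrix} 0 & i \\ i & 0 \end{pmatrix}.
M = (-1)*rho(e_{1}) + (\frac{3}{2})*rho(e_{12}) + (\frac{7}{3})*rho(e_{13}) + (-\frac{4}{3})*rho(e_{23}), summed entrywise:
Answer: \begin{pmatrix} \frac{3 i}{2} & - \frac{10}{3} - \frac{4 i}{3} \\ \frac{4}{3} - \frac{4 i}{3} & - \frac{3 i}{2} \end{pmatrix}


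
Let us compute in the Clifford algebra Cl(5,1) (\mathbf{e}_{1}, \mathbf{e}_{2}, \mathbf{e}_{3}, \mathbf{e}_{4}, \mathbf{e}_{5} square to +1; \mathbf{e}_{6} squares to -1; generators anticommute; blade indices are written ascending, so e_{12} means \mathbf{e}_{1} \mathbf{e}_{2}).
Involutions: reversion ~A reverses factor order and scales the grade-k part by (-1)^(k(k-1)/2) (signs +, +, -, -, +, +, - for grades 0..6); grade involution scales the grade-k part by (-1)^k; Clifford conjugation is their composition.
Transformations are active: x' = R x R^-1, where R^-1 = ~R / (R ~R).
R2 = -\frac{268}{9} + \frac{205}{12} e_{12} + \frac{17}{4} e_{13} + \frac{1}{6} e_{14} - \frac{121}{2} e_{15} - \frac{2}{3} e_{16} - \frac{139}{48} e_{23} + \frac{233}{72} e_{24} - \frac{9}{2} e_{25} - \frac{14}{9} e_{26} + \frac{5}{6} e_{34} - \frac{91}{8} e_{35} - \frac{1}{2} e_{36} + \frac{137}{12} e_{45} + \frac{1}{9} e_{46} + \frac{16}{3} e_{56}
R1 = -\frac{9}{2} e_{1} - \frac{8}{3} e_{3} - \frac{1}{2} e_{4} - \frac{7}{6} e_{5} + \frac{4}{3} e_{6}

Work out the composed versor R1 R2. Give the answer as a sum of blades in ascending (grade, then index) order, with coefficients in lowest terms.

Distribute over the terms of R1 (each basis-blade product reordered to ascending indices, repeated generators contracted through their squares):
(-\frac{9}{2} e_{1}) R2 = 134 e_{1} - \frac{615}{8} e_{2} - \frac{153}{8} e_{3} - \frac{3}{4} e_{4} + \frac{1089}{4} e_{5} + 3 e_{6} + \frac{417}{32} e_{123} - \frac{233}{16} e_{124} + \frac{81}{4} e_{125} + 7 e_{126} - \frac{15}{4} e_{134} + \frac{819}{16} e_{135} + \frac{9}{4} e_{136} - \frac{411}{8} e_{145} - \frac{1}{2} e_{146} - 24 e_{156}
(-\frac{8}{3} e_{3}) R2 = \frac{34}{3} e_{1} - \frac{139}{18} e_{2} + \frac{2144}{27} e_{3} - \frac{20}{9} e_{4} + \frac{91}{3} e_{5} + \frac{4}{3} e_{6} - \frac{410}{9} e_{123} + \frac{4}{9} e_{134} - \frac{484}{3} e_{135} - \frac{16}{9} e_{136} + \frac{233}{27} e_{234} - 12 e_{235} - \frac{112}{27} e_{236} - \frac{274}{9} e_{345} - \frac{8}{27} e_{346} - \frac{128}{9} e_{356}
(-\frac{1}{2} e_{4}) R2 = \frac{1}{12} e_{1} + \frac{233}{144} e_{2} + \frac{5}{12} e_{3} + \frac{134}{9} e_{4} - \frac{137}{24} e_{5} - \frac{1}{18} e_{6} - \frac{205}{24} e_{124} - \frac{17}{8} e_{134} - \frac{121}{4} e_{145} - \frac{1}{3} e_{146} + \frac{139}{96} e_{234} - \frac{9}{4} e_{245} - \frac{7}{9} e_{246} - \frac{91}{16} e_{345} - \frac{1}{4} e_{346} - \frac{8}{3} e_{456}
(-\frac{7}{6} e_{5}) R2 = -\frac{847}{12} e_{1} - \frac{21}{4} e_{2} - \frac{637}{48} e_{3} + \frac{959}{72} e_{4} + \frac{938}{27} e_{5} - \frac{56}{9} e_{6} - \frac{1435}{72} e_{125} - \frac{119}{24} e_{135} - \frac{7}{36} e_{145} - \frac{7}{9} e_{156} + \frac{973}{288} e_{235} - \frac{1631}{432} e_{245} - \frac{49}{27} e_{256} - \frac{35}{36} e_{345} - \frac{7}{12} e_{356} + \frac{7}{54} e_{456}
(\frac{4}{3} e_{6}) R2 = -\frac{8}{9} e_{1} - \frac{56}{27} e_{2} - \frac{2}{3} e_{3} + \frac{4}{27} e_{4} + \frac{64}{9} e_{5} - \frac{1072}{27} e_{6} + \frac{205}{9} e_{126} + \frac{17}{3} e_{136} + \frac{2}{9} e_{146} - \frac{242}{3} e_{156} - \frac{139}{36} e_{236} + \frac{233}{54} e_{246} - 6 e_{256} + \frac{10}{9} e_{346} - \frac{91}{6} e_{356} + \frac{137}{9} e_{456}
Summing the partial products and collecting blades:
Answer: \frac{1331}{18} e_{1} - \frac{39011}{432} e_{2} + \frac{20201}{432} e_{3} + \frac{5483}{216} e_{4} + \frac{73165}{216} e_{5} - \frac{2249}{54} e_{6} - \frac{9367}{288} e_{123} - \frac{1109}{48} e_{124} + \frac{23}{72} e_{125} + \frac{268}{9} e_{126} - \frac{391}{72} e_{134} - \frac{5525}{48} e_{135} + \frac{221}{36} e_{136} - \frac{5891}{72} e_{145} - \frac{11}{18} e_{146} - \frac{949}{9} e_{156} + \frac{8707}{864} e_{234} - \frac{2483}{288} e_{235} - \frac{865}{108} e_{236} - \frac{2603}{432} e_{245} + \frac{191}{54} e_{246} - \frac{211}{27} e_{256} - \frac{1781}{48} e_{345} + \frac{61}{108} e_{346} - \frac{1079}{36} e_{356} + \frac{685}{54} e_{456}
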